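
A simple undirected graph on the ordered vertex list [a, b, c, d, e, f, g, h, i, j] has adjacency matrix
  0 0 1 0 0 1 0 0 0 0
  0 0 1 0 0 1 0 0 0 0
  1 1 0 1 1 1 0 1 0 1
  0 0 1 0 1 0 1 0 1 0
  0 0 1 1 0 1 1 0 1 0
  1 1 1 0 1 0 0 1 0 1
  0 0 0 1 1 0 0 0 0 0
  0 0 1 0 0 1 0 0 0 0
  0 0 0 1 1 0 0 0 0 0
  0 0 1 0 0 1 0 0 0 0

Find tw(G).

A width-2 tree decomposition is:
Bags: B1 = {c, d, e}  B2 = {c, e, f}  B3 = {b, c, f}  B4 = {d, e, i}  B5 = {c, f, h}  B6 = {a, c, f}  B7 = {d, e, g}  B8 = {c, f, j}
Tree: B1–B2, B2–B3, B1–B4, B3–B5, B3–B6, B4–B7, B3–B8
Every bag has size at most 3, so the width is 3 − 1 = 2 and tw(G) ≤ 2. For the lower bound, the 3 vertices {d, e, g} are pairwise adjacent, and any tree decomposition puts a clique entirely inside one bag — forcing width ≥ 2. Hence tw(G) = 2 exactly.

2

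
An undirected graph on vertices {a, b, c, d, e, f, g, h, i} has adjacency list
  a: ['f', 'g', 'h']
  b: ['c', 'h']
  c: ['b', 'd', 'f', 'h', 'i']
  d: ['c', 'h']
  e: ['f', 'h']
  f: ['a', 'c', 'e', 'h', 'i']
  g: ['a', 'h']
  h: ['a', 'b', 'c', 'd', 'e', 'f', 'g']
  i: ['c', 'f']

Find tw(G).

A width-2 tree decomposition is:
Bags: B1 = {c, f, i}  B2 = {c, f, h}  B3 = {c, d, h}  B4 = {e, f, h}  B5 = {b, c, h}  B6 = {a, f, h}  B7 = {a, g, h}
Tree: B1–B2, B2–B3, B2–B4, B2–B5, B4–B6, B6–B7
The largest bag has 3 vertices, giving width 2; this decomposition certifies tw(G) ≤ 2. On the other hand G contains the 3-clique {c, d, h}. A clique must lie in a single bag of any decomposition, so no decomposition can have width below 2. Therefore the treewidth is 2.

2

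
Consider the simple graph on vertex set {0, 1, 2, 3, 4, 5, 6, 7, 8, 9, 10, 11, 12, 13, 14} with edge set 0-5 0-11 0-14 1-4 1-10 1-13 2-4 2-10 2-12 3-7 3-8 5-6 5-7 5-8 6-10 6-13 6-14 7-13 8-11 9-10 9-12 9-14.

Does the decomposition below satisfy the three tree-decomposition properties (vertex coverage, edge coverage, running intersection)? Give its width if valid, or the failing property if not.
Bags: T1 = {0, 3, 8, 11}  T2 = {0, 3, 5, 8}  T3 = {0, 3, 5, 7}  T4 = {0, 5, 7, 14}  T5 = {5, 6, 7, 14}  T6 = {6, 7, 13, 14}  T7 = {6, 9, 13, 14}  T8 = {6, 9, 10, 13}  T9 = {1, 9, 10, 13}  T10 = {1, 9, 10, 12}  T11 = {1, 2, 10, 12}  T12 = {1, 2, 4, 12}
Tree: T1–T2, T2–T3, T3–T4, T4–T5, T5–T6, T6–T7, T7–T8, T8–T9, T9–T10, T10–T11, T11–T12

Vertex coverage: the bags together contain {0, 1, 2, 3, 4, 5, 6, 7, 8, 9, 10, 11, 12, 13, 14}, the full vertex set. Edge coverage: each edge of G has both endpoints in at least one bag. Running intersection: for every vertex, the bags containing it form a connected subtree. All three properties hold, so this is a valid tree decomposition of width max|bag| − 1 = 3, and hence tw(G) ≤ 3.

Yes; width 3.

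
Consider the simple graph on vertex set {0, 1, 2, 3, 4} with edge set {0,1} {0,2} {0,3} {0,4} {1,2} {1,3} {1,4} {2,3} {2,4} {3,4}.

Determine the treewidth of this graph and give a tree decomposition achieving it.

With just one bag of size 5, the width is 5 − 1 = 4, so tw(G) ≤ 4. On the other hand G contains the 5-clique {0, 1, 2, 3, 4}. A clique must lie in a single bag of any decomposition, so no decomposition can have width below 4. Combining the bounds, tw(G) = 4.

Treewidth 4.
One such decomposition:
Bags: B1 = {0, 1, 2, 3, 4}
Tree: (single bag)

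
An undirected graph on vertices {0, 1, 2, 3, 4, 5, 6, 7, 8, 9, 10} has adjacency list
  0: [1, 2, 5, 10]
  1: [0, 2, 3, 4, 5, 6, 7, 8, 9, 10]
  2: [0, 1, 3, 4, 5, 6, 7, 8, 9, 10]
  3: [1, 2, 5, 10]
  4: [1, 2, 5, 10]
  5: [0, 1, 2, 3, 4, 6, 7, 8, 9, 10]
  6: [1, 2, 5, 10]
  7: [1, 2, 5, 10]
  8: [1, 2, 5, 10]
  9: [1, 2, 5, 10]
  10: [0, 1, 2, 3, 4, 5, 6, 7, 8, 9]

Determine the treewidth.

4

A width-4 tree decomposition is:
Bags: B1 = {1, 2, 5, 8, 10}  B2 = {1, 2, 5, 6, 10}  B3 = {1, 2, 3, 5, 10}  B4 = {1, 2, 5, 7, 10}  B5 = {1, 2, 5, 9, 10}  B6 = {0, 1, 2, 5, 10}  B7 = {1, 2, 4, 5, 10}
Tree: B1–B2, B2–B3, B3–B4, B4–B5, B2–B6, B5–B7
Every bag has size at most 5, so the width is 5 − 1 = 4 and tw(G) ≤ 4. On the other hand G contains the 5-clique {0, 1, 2, 5, 10}. A clique must lie in a single bag of any decomposition, so no decomposition can have width below 4. The upper and lower bounds meet at 4, so that is the treewidth.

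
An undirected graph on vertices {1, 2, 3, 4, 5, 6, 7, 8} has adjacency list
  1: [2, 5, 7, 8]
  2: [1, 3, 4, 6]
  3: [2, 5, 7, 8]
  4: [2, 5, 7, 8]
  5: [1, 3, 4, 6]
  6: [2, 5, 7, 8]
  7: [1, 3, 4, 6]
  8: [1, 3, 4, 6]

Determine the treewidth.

4

A width-4 tree decomposition is:
Bags: B1 = {2, 5, 6, 7, 8}  B2 = {1, 2, 5, 7, 8}  B3 = {2, 3, 5, 7, 8}  B4 = {2, 4, 5, 7, 8}
Tree: B1–B2, B2–B3, B3–B4
The largest bag has 5 vertices, giving width 4; this decomposition certifies tw(G) ≤ 4. For the lower bound: the 5 vertex sets {6,7}, {1,2}, {3,5}, {8}, {4} are disjoint, each induces a connected subgraph, and every pair is joined by at least one edge of G. Contracting each set to a single vertex therefore yields K_{5} as a minor, and since treewidth is minor-monotone, tw(G) ≥ tw(K_{5}) = 4. Combining the bounds, tw(G) = 4.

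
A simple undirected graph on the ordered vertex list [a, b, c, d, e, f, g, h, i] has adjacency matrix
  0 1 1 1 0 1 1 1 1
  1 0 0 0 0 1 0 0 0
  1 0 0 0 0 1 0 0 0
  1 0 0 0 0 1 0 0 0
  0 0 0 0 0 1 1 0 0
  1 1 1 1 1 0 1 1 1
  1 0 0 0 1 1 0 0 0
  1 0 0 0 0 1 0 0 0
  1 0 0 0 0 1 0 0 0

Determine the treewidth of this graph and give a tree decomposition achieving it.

Each bag holds 3 vertices, so the decomposition has width 2, which upper-bounds the treewidth. For the lower bound, the 3 vertices {e, f, g} are pairwise adjacent, and any tree decomposition puts a clique entirely inside one bag — forcing width ≥ 2. The upper and lower bounds meet at 2, so that is the treewidth.

Treewidth 2.
One optimal decomposition is:
Bags: B1 = {a, b, f}  B2 = {a, f, i}  B3 = {a, f, g}  B4 = {a, c, f}  B5 = {a, d, f}  B6 = {e, f, g}  B7 = {a, f, h}
Tree: B1–B2, B2–B3, B2–B4, B3–B5, B3–B6, B2–B7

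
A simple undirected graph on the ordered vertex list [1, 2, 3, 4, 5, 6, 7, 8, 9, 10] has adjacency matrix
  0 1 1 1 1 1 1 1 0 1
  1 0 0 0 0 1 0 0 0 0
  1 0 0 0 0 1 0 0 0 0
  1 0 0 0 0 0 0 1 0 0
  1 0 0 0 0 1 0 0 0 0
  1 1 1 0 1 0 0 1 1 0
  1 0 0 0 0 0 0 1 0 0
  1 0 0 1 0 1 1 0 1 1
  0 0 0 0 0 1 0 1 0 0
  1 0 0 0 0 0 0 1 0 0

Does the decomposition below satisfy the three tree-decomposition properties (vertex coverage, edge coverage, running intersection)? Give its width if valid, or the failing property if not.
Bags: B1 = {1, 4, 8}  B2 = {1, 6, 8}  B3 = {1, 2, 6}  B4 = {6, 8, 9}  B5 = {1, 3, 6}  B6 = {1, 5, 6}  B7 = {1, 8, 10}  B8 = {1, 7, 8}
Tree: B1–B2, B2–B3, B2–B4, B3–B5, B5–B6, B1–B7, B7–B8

Yes; width 2.

Every vertex of G appears in some bag (union = {1, 2, 3, 4, 5, 6, 7, 8, 9, 10}); every edge is covered by a bag; and for each vertex v the set of bags containing v is connected in the bag tree. The decomposition is therefore valid. The largest bag has 3 vertices, so the width is 2.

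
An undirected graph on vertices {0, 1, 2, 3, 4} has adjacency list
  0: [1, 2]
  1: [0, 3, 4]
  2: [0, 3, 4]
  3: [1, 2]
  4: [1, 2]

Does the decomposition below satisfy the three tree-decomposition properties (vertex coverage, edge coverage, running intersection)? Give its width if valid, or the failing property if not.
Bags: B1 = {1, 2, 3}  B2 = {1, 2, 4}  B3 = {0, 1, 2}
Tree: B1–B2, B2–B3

Checking the three conditions: (i) the bags cover all of {0, 1, 2, 3, 4}; (ii) for each edge, some bag contains both endpoints; (iii) the bags containing any fixed vertex form a subtree. All hold, so the decomposition is valid with width 3 − 1 = 2.

Yes; width 2.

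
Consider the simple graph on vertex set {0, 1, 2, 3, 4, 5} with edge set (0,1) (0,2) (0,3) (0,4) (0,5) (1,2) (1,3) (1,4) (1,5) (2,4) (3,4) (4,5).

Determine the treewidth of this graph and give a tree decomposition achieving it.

Treewidth 3.
One such decomposition:
Bags: B1 = {0, 1, 4, 5}  B2 = {0, 1, 3, 4}  B3 = {0, 1, 2, 4}
Tree: B1–B2, B2–B3

Each bag holds 4 vertices, so the decomposition has width 3, which upper-bounds the treewidth. Conversely, {0, 1, 2, 4} is a clique of size 4, and the vertices of any clique must share a bag in every tree decomposition; so some bag has ≥ 4 vertices and tw(G) ≥ 3. Therefore the treewidth is 3.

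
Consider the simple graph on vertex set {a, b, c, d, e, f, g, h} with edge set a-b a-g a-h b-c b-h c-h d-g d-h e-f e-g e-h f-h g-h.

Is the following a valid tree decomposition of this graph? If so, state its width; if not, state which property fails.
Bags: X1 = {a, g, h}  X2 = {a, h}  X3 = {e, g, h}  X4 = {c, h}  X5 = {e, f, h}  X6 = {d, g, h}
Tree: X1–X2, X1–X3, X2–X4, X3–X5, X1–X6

A tree decomposition must satisfy three properties: every vertex lies in some bag; for every edge, both endpoints lie together in some bag; and for every vertex, the bags containing it form a connected subtree. Here vertex b appears in no bag, so the decomposition is invalid.

No — vertex b appears in no bag.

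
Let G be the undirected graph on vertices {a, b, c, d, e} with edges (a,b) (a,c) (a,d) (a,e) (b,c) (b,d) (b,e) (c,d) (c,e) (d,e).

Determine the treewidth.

A width-4 tree decomposition is:
Bags: B1 = {a, b, c, d, e}
Tree: (single bag)
A single bag containing all 5 vertices is trivially a valid decomposition of width 4. Conversely, {a, b, c, d, e} is a clique of size 5, and the vertices of any clique must share a bag in every tree decomposition; so some bag has ≥ 5 vertices and tw(G) ≥ 4. Hence tw(G) = 4 exactly.

4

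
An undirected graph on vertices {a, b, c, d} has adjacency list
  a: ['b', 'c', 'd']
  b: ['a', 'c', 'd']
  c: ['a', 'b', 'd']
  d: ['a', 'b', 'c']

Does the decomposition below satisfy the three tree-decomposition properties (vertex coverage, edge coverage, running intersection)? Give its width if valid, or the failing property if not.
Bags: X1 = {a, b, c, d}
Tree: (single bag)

Yes; width 3.

Every vertex of G appears in some bag (union = {a, b, c, d}); every edge is covered by a bag; and for each vertex v the set of bags containing v is connected in the bag tree. The decomposition is therefore valid. The largest bag has 4 vertices, so the width is 3.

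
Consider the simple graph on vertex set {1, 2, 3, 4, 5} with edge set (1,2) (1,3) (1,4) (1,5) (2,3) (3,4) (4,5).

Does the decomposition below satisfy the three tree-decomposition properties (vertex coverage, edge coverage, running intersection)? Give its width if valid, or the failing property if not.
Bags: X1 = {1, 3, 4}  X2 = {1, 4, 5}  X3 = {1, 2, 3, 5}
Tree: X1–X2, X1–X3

No — bags containing vertex 5 are not connected in the tree.

A tree decomposition must satisfy three properties: every vertex lies in some bag; for every edge, both endpoints lie together in some bag; and for every vertex, the bags containing it form a connected subtree. Here bags containing vertex 5 are not connected in the tree, so the decomposition is invalid.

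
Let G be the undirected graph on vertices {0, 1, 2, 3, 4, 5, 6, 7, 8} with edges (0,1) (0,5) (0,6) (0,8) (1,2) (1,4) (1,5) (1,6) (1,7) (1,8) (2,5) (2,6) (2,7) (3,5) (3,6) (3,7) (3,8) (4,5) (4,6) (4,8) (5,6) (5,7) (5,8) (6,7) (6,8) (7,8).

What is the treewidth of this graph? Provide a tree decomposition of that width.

Every bag has size at most 5, so the width is 5 − 1 = 4 and tw(G) ≤ 4. For the lower bound, the 5 vertices {0, 1, 5, 6, 8} are pairwise adjacent, and any tree decomposition puts a clique entirely inside one bag — forcing width ≥ 4. Therefore the treewidth is 4.

Treewidth 4.
One optimal decomposition is:
Bags: B1 = {1, 5, 6, 7, 8}  B2 = {0, 1, 5, 6, 8}  B3 = {3, 5, 6, 7, 8}  B4 = {1, 4, 5, 6, 8}  B5 = {1, 2, 5, 6, 7}
Tree: B1–B2, B1–B3, B2–B4, B1–B5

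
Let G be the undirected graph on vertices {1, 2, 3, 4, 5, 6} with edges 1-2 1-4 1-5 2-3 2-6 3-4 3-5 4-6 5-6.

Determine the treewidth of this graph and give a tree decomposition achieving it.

Every bag has size at most 4, so the width is 4 − 1 = 3 and tw(G) ≤ 3. For the lower bound: the 4 vertex sets {1,5}, {4,6}, {2}, {3} are disjoint, each induces a connected subgraph, and every pair is joined by at least one edge of G. Contracting each set to a single vertex therefore yields K_{4} as a minor, and since treewidth is minor-monotone, tw(G) ≥ tw(K_{4}) = 3. The upper and lower bounds meet at 3, so that is the treewidth.

Treewidth 3.
Bags: B1 = {1, 2, 4, 5}  B2 = {2, 4, 5, 6}  B3 = {2, 3, 4, 5}
Tree: B1–B2, B2–B3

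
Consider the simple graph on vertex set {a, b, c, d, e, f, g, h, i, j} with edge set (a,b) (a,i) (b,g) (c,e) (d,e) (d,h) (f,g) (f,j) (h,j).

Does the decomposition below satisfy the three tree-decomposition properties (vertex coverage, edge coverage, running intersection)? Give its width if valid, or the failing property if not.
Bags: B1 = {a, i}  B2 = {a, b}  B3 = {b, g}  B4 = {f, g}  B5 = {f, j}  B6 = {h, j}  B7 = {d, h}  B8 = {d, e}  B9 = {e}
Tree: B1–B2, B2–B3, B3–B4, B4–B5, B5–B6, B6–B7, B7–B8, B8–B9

A tree decomposition must satisfy three properties: every vertex lies in some bag; for every edge, both endpoints lie together in some bag; and for every vertex, the bags containing it form a connected subtree. Here vertex c appears in no bag, so the decomposition is invalid.

No — vertex c appears in no bag.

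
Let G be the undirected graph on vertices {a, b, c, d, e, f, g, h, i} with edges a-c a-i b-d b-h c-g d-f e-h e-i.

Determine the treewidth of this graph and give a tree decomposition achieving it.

Each bag holds 2 vertices, so the decomposition has width 1, which upper-bounds the treewidth. G has an edge, so its treewidth is at least 1. Hence tw(G) = 1 exactly.

Treewidth 1.
One optimal decomposition is:
Bags: B1 = {c, g}  B2 = {a, c}  B3 = {a, i}  B4 = {e, i}  B5 = {e, h}  B6 = {b, h}  B7 = {b, d}  B8 = {d, f}
Tree: B1–B2, B2–B3, B3–B4, B4–B5, B5–B6, B6–B7, B7–B8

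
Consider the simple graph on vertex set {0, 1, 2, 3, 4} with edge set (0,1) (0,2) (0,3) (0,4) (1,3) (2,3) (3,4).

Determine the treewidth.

2

A width-2 tree decomposition is:
Bags: B1 = {0, 3, 4}  B2 = {0, 1, 3}  B3 = {0, 2, 3}
Tree: B1–B2, B1–B3
Each bag holds 3 vertices, so the decomposition has width 2, which upper-bounds the treewidth. For the lower bound, the 3 vertices {0, 1, 3} are pairwise adjacent, and any tree decomposition puts a clique entirely inside one bag — forcing width ≥ 2. Hence tw(G) = 2 exactly.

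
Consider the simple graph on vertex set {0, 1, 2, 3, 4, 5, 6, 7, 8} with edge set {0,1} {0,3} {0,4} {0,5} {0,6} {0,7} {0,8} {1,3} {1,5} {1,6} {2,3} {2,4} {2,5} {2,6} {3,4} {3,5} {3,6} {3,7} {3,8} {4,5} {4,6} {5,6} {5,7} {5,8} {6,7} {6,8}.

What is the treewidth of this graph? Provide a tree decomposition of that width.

The largest bag has 5 vertices, giving width 4; this decomposition certifies tw(G) ≤ 4. Conversely, {0, 3, 5, 6, 8} is a clique of size 5, and the vertices of any clique must share a bag in every tree decomposition; so some bag has ≥ 5 vertices and tw(G) ≥ 4. Therefore the treewidth is 4.

Treewidth 4.
One such decomposition:
Bags: B1 = {0, 1, 3, 5, 6}  B2 = {0, 3, 5, 6, 7}  B3 = {0, 3, 5, 6, 8}  B4 = {0, 3, 4, 5, 6}  B5 = {2, 3, 4, 5, 6}
Tree: B1–B2, B1–B3, B2–B4, B4–B5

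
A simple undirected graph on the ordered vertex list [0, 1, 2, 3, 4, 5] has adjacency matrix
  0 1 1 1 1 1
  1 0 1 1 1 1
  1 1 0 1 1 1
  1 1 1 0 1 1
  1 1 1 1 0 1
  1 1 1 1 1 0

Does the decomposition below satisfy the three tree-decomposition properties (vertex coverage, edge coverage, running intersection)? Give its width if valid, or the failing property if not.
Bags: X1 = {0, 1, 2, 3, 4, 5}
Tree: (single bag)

Yes; width 5.

Vertex coverage: the bags together contain {0, 1, 2, 3, 4, 5}, the full vertex set. Edge coverage: each edge of G has both endpoints in at least one bag. Running intersection: for every vertex, the bags containing it form a connected subtree. All three properties hold, so this is a valid tree decomposition of width max|bag| − 1 = 5, and hence tw(G) ≤ 5.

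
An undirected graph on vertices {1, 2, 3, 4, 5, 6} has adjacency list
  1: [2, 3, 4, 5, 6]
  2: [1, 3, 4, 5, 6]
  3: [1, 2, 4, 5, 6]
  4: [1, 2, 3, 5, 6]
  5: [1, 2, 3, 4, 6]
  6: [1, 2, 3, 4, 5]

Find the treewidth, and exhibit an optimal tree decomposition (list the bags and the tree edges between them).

Treewidth 5.
Bags: B1 = {1, 2, 3, 4, 5, 6}
Tree: (single bag)

A single bag containing all 6 vertices is trivially a valid decomposition of width 5. For the lower bound, the 6 vertices {1, 2, 3, 4, 5, 6} are pairwise adjacent, and any tree decomposition puts a clique entirely inside one bag — forcing width ≥ 5. Combining the bounds, tw(G) = 5.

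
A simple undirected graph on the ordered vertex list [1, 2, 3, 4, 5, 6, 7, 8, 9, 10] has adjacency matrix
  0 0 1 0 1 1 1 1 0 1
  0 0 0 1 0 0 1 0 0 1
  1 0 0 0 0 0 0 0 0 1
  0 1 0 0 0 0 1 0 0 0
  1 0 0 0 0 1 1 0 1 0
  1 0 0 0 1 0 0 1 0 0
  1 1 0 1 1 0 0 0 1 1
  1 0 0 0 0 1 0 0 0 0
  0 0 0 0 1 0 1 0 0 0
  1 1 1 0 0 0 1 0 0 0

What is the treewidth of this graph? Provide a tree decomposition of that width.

The largest bag has 3 vertices, giving width 2; this decomposition certifies tw(G) ≤ 2. On the other hand G contains the 3-clique {1, 6, 8}. A clique must lie in a single bag of any decomposition, so no decomposition can have width below 2. Hence tw(G) = 2 exactly.

Treewidth 2.
Bags: B1 = {1, 7, 10}  B2 = {2, 7, 10}  B3 = {1, 5, 7}  B4 = {1, 3, 10}  B5 = {1, 5, 6}  B6 = {5, 7, 9}  B7 = {1, 6, 8}  B8 = {2, 4, 7}
Tree: B1–B2, B1–B3, B1–B4, B3–B5, B3–B6, B5–B7, B2–B8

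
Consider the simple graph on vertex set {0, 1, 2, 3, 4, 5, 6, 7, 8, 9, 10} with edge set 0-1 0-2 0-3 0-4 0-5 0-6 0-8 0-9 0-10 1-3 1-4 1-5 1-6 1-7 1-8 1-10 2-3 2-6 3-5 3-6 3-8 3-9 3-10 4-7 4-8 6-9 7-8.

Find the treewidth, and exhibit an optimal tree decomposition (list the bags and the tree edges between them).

Treewidth 3.
One such decomposition:
Bags: B1 = {0, 1, 3, 5}  B2 = {0, 1, 3, 8}  B3 = {0, 1, 3, 6}  B4 = {0, 3, 6, 9}  B5 = {0, 1, 4, 8}  B6 = {0, 1, 3, 10}  B7 = {0, 2, 3, 6}  B8 = {1, 4, 7, 8}
Tree: B1–B2, B1–B3, B3–B4, B2–B5, B1–B6, B4–B7, B5–B8

Each bag holds 4 vertices, so the decomposition has width 3, which upper-bounds the treewidth. Conversely, {0, 1, 3, 8} is a clique of size 4, and the vertices of any clique must share a bag in every tree decomposition; so some bag has ≥ 4 vertices and tw(G) ≥ 3. Therefore the treewidth is 3.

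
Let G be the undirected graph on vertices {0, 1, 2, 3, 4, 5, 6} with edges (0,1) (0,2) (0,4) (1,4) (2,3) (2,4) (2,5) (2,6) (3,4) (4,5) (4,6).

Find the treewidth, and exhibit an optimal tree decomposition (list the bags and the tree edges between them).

Treewidth 2.
One such decomposition:
Bags: B1 = {0, 2, 4}  B2 = {2, 4, 6}  B3 = {0, 1, 4}  B4 = {2, 3, 4}  B5 = {2, 4, 5}
Tree: B1–B2, B1–B3, B1–B4, B2–B5

Each bag holds 3 vertices, so the decomposition has width 2, which upper-bounds the treewidth. On the other hand G contains the 3-clique {0, 1, 4}. A clique must lie in a single bag of any decomposition, so no decomposition can have width below 2. Hence tw(G) = 2 exactly.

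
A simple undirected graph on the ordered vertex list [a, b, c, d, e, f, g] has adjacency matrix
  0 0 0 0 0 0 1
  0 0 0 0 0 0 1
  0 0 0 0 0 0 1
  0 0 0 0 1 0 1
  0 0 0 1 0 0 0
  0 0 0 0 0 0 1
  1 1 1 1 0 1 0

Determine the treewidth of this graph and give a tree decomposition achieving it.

The largest bag has 2 vertices, giving width 1; this decomposition certifies tw(G) ≤ 1. Since G has at least one edge (e.g. g–c), it is not an edgeless graph, so tw(G) ≥ 1. Hence tw(G) = 1 exactly.

Treewidth 1.
Bags: B1 = {c, g}  B2 = {a, g}  B3 = {f, g}  B4 = {b, g}  B5 = {d, g}  B6 = {d, e}
Tree: B1–B2, B2–B3, B2–B4, B4–B5, B5–B6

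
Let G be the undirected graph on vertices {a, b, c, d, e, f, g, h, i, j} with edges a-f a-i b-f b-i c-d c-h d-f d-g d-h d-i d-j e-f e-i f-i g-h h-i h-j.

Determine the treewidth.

2

A width-2 tree decomposition is:
Bags: B1 = {d, f, i}  B2 = {d, h, i}  B3 = {d, h, j}  B4 = {b, f, i}  B5 = {d, g, h}  B6 = {c, d, h}  B7 = {e, f, i}  B8 = {a, f, i}
Tree: B1–B2, B2–B3, B1–B4, B2–B5, B5–B6, B1–B7, B4–B8
Every bag has size at most 3, so the width is 3 − 1 = 2 and tw(G) ≤ 2. On the other hand G contains the 3-clique {d, g, h}. A clique must lie in a single bag of any decomposition, so no decomposition can have width below 2. Hence tw(G) = 2 exactly.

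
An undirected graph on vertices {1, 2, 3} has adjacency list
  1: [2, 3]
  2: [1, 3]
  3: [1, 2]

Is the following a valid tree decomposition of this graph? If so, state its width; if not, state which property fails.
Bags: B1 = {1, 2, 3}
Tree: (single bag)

Every vertex of G appears in some bag (union = {1, 2, 3}); every edge is covered by a bag; and for each vertex v the set of bags containing v is connected in the bag tree. The decomposition is therefore valid. The largest bag has 3 vertices, so the width is 2.

Yes; width 2.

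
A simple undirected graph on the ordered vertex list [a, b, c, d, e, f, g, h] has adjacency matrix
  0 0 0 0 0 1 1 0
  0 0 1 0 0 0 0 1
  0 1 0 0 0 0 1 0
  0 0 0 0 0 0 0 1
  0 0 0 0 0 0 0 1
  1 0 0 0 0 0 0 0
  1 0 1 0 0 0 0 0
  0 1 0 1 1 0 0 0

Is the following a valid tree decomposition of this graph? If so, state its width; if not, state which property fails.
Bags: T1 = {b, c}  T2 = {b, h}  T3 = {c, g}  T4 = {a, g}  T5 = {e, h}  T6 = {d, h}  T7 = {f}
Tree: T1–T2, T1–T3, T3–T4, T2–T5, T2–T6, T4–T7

No — edge (a,f) lies in no bag.

A tree decomposition must satisfy three properties: every vertex lies in some bag; for every edge, both endpoints lie together in some bag; and for every vertex, the bags containing it form a connected subtree. Here edge (a,f) lies in no bag, so the decomposition is invalid.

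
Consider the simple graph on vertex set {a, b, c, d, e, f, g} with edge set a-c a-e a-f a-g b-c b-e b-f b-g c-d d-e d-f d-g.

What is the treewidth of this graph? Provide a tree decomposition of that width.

Treewidth 3.
One optimal decomposition is:
Bags: B1 = {a, b, d, f}  B2 = {a, b, d, g}  B3 = {a, b, c, d}  B4 = {a, b, d, e}
Tree: B1–B2, B2–B3, B3–B4

Every bag has size at most 4, so the width is 4 − 1 = 3 and tw(G) ≤ 3. For the lower bound: the 4 vertex sets {d,f}, {a,g}, {b}, {c} are disjoint, each induces a connected subgraph, and every pair is joined by at least one edge of G. Contracting each set to a single vertex therefore yields K_{4} as a minor, and since treewidth is minor-monotone, tw(G) ≥ tw(K_{4}) = 3. Hence tw(G) = 3 exactly.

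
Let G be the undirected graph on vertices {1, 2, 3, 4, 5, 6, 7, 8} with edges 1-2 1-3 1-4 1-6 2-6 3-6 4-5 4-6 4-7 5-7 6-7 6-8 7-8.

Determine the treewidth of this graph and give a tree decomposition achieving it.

Each bag holds 3 vertices, so the decomposition has width 2, which upper-bounds the treewidth. On the other hand G contains the 3-clique {4, 5, 7}. A clique must lie in a single bag of any decomposition, so no decomposition can have width below 2. Combining the bounds, tw(G) = 2.

Treewidth 2.
Bags: B1 = {1, 2, 6}  B2 = {1, 4, 6}  B3 = {4, 6, 7}  B4 = {6, 7, 8}  B5 = {4, 5, 7}  B6 = {1, 3, 6}
Tree: B1–B2, B2–B3, B3–B4, B3–B5, B2–B6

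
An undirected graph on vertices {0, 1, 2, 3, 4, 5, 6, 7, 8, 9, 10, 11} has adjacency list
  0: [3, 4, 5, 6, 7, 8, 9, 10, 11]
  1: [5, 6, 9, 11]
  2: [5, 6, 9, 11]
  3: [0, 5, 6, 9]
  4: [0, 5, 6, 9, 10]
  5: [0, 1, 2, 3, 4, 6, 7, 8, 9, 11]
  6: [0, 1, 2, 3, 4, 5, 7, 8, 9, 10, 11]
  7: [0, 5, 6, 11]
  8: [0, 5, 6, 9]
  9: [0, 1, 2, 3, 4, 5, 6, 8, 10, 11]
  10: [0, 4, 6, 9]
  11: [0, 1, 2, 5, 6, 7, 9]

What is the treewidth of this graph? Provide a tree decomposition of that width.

Every bag has size at most 5, so the width is 5 − 1 = 4 and tw(G) ≤ 4. Conversely, {0, 4, 6, 9, 10} is a clique of size 5, and the vertices of any clique must share a bag in every tree decomposition; so some bag has ≥ 5 vertices and tw(G) ≥ 4. The upper and lower bounds meet at 4, so that is the treewidth.

Treewidth 4.
One such decomposition:
Bags: B1 = {0, 5, 6, 9, 11}  B2 = {0, 5, 6, 7, 11}  B3 = {2, 5, 6, 9, 11}  B4 = {0, 3, 5, 6, 9}  B5 = {1, 5, 6, 9, 11}  B6 = {0, 5, 6, 8, 9}  B7 = {0, 4, 5, 6, 9}  B8 = {0, 4, 6, 9, 10}
Tree: B1–B2, B1–B3, B1–B4, B3–B5, B1–B6, B4–B7, B7–B8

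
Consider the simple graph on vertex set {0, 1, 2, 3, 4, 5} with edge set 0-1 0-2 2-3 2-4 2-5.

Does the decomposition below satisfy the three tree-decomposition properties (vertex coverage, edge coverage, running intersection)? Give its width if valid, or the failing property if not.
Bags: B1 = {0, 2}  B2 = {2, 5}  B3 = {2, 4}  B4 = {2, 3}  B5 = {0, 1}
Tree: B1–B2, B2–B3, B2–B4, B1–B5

Yes; width 1.

Checking the three conditions: (i) the bags cover all of {0, 1, 2, 3, 4, 5}; (ii) for each edge, some bag contains both endpoints; (iii) the bags containing any fixed vertex form a subtree. All hold, so the decomposition is valid with width 2 − 1 = 1.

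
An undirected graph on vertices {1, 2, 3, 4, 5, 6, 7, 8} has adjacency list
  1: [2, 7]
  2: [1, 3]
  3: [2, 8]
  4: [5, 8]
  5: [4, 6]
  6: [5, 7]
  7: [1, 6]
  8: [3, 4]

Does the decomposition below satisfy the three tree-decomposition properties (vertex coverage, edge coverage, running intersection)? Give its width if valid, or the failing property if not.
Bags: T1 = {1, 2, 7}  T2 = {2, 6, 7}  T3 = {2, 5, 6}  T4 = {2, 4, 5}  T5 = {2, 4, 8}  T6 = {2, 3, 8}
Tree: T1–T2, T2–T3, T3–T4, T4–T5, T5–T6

Checking the three conditions: (i) the bags cover all of {1, 2, 3, 4, 5, 6, 7, 8}; (ii) for each edge, some bag contains both endpoints; (iii) the bags containing any fixed vertex form a subtree. All hold, so the decomposition is valid with width 3 − 1 = 2.

Yes; width 2.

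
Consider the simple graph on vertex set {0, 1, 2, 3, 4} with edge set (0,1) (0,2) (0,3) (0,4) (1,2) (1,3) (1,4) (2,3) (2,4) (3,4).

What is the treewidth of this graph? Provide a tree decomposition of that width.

A single bag containing all 5 vertices is trivially a valid decomposition of width 4. For the lower bound, the 5 vertices {0, 1, 2, 3, 4} are pairwise adjacent, and any tree decomposition puts a clique entirely inside one bag — forcing width ≥ 4. Combining the bounds, tw(G) = 4.

Treewidth 4.
One such decomposition:
Bags: B1 = {0, 1, 2, 3, 4}
Tree: (single bag)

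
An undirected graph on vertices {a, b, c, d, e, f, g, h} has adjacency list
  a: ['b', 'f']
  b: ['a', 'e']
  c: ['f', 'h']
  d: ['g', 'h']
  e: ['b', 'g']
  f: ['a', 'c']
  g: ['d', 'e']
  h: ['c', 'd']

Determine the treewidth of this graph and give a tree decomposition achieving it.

Each bag holds 3 vertices, so the decomposition has width 2, which upper-bounds the treewidth. The edges f–a–b–e–g–d–h–c–f form a cycle, so G is not a tree and its treewidth is at least 2. Combining the bounds, tw(G) = 2.

Treewidth 2.
One optimal decomposition is:
Bags: B1 = {a, b, f}  B2 = {b, e, f}  B3 = {e, f, g}  B4 = {d, f, g}  B5 = {d, f, h}  B6 = {c, f, h}
Tree: B1–B2, B2–B3, B3–B4, B4–B5, B5–B6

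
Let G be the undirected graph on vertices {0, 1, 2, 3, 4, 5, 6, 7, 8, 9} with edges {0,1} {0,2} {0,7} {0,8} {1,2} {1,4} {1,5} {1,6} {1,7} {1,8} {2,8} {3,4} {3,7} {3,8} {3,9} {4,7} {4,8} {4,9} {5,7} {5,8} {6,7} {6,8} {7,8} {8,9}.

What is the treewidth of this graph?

3

A width-3 tree decomposition is:
Bags: B1 = {1, 4, 7, 8}  B2 = {1, 6, 7, 8}  B3 = {0, 1, 7, 8}  B4 = {3, 4, 7, 8}  B5 = {1, 5, 7, 8}  B6 = {3, 4, 8, 9}  B7 = {0, 1, 2, 8}
Tree: B1–B2, B2–B3, B1–B4, B3–B5, B4–B6, B3–B7
Every bag has size at most 4, so the width is 4 − 1 = 3 and tw(G) ≤ 3. For the lower bound, the 4 vertices {0, 1, 2, 8} are pairwise adjacent, and any tree decomposition puts a clique entirely inside one bag — forcing width ≥ 3. Therefore the treewidth is 3.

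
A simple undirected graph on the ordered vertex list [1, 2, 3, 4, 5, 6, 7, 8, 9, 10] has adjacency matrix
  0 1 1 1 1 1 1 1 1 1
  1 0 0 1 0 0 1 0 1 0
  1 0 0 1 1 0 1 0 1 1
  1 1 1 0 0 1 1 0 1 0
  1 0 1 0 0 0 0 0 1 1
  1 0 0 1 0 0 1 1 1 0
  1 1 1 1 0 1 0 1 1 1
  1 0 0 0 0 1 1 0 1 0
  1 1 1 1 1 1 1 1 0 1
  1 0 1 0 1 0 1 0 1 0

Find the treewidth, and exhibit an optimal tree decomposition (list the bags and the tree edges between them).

Treewidth 4.
Bags: B1 = {1, 3, 4, 7, 9}  B2 = {1, 4, 6, 7, 9}  B3 = {1, 3, 7, 9, 10}  B4 = {1, 6, 7, 8, 9}  B5 = {1, 2, 4, 7, 9}  B6 = {1, 3, 5, 9, 10}
Tree: B1–B2, B1–B3, B2–B4, B2–B5, B3–B6

Each bag holds 5 vertices, so the decomposition has width 4, which upper-bounds the treewidth. For the lower bound, the 5 vertices {1, 3, 5, 9, 10} are pairwise adjacent, and any tree decomposition puts a clique entirely inside one bag — forcing width ≥ 4. Hence tw(G) = 4 exactly.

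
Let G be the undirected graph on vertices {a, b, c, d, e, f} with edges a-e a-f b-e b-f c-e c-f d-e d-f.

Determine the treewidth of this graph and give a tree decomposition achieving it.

Treewidth 2.
One optimal decomposition is:
Bags: B1 = {a, e, f}  B2 = {d, e, f}  B3 = {b, e, f}  B4 = {c, e, f}
Tree: B1–B2, B2–B3, B3–B4

Each bag holds 3 vertices, so the decomposition has width 2, which upper-bounds the treewidth. The edges e–a–f–d–e form a cycle, so G is not a tree and its treewidth is at least 2. Therefore the treewidth is 2.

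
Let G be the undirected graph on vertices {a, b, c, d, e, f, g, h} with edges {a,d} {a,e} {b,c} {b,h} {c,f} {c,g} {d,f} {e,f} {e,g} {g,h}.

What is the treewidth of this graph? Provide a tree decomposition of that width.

Treewidth 2.
Bags: B1 = {b, c, h}  B2 = {c, g, h}  B3 = {c, f, g}  B4 = {e, f, g}  B5 = {d, e, f}  B6 = {a, d, e}
Tree: B1–B2, B2–B3, B3–B4, B4–B5, B5–B6

The largest bag has 3 vertices, giving width 2; this decomposition certifies tw(G) ≤ 2. The edges b–h–g–c–b form a cycle, so G is not a tree and its treewidth is at least 2. The upper and lower bounds meet at 2, so that is the treewidth.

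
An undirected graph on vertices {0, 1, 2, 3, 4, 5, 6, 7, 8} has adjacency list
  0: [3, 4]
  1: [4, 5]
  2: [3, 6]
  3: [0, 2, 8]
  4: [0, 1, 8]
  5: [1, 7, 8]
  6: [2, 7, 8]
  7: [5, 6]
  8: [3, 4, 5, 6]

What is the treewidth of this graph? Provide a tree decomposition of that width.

Treewidth 3.
One such decomposition:
Bags: B1 = {0, 2, 3, 6}  B2 = {0, 3, 6, 8}  B3 = {0, 4, 6, 8}  B4 = {4, 6, 7, 8}  B5 = {4, 5, 7, 8}  B6 = {1, 4, 5, 7}
Tree: B1–B2, B2–B3, B3–B4, B4–B5, B5–B6

Every bag has size at most 4, so the width is 4 − 1 = 3 and tw(G) ≤ 3. For the lower bound: the 4 vertex sets {0,2,3}, {6}, {8}, {1,4,5,7} are disjoint, each induces a connected subgraph, and every pair is joined by at least one edge of G. Contracting each set to a single vertex therefore yields K_{4} as a minor, and since treewidth is minor-monotone, tw(G) ≥ tw(K_{4}) = 3. Combining the bounds, tw(G) = 3.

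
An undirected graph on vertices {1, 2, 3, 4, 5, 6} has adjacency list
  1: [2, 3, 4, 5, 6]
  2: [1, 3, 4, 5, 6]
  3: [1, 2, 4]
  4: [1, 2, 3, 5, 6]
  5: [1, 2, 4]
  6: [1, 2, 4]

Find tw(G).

3

A width-3 tree decomposition is:
Bags: B1 = {1, 2, 4, 6}  B2 = {1, 2, 3, 4}  B3 = {1, 2, 4, 5}
Tree: B1–B2, B2–B3
Every bag has size at most 4, so the width is 4 − 1 = 3 and tw(G) ≤ 3. Conversely, {1, 2, 3, 4} is a clique of size 4, and the vertices of any clique must share a bag in every tree decomposition; so some bag has ≥ 4 vertices and tw(G) ≥ 3. Hence tw(G) = 3 exactly.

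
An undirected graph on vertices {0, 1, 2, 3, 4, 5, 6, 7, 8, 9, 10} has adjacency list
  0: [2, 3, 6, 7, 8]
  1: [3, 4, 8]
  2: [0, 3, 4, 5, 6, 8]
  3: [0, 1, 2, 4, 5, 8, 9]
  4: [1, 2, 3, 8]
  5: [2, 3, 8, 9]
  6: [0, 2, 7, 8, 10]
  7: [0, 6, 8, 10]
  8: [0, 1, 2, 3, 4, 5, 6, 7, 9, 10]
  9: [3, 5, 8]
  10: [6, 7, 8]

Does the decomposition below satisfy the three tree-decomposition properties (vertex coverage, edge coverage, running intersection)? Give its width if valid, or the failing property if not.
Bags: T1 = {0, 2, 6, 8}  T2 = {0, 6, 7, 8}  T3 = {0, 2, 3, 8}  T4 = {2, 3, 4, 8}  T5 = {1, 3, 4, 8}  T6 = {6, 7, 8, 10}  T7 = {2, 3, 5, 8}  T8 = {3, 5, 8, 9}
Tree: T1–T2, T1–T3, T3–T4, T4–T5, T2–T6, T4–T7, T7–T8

Vertex coverage: the bags together contain {0, 1, 2, 3, 4, 5, 6, 7, 8, 9, 10}, the full vertex set. Edge coverage: each edge of G has both endpoints in at least one bag. Running intersection: for every vertex, the bags containing it form a connected subtree. All three properties hold, so this is a valid tree decomposition of width max|bag| − 1 = 3, and hence tw(G) ≤ 3.

Yes; width 3.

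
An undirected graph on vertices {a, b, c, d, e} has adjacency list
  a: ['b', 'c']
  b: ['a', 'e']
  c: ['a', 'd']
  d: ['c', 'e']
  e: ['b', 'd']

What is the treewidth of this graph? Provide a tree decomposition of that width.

Treewidth 2.
One optimal decomposition is:
Bags: B1 = {a, b, c}  B2 = {b, c, d}  B3 = {b, d, e}
Tree: B1–B2, B2–B3

Each bag holds 3 vertices, so the decomposition has width 2, which upper-bounds the treewidth. For the lower bound, G contains the cycle b–a–c–d–e–b, so G is not a forest; only forests have treewidth ≤ 1, hence tw(G) ≥ 2. Therefore the treewidth is 2.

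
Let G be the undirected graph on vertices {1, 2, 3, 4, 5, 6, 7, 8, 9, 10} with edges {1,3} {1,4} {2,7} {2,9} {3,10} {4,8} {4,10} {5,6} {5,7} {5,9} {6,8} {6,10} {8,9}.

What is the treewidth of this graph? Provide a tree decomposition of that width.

Treewidth 2.
One optimal decomposition is:
Bags: B1 = {2, 5, 7}  B2 = {2, 5, 9}  B3 = {5, 6, 9}  B4 = {6, 8, 9}  B5 = {6, 8, 10}  B6 = {4, 8, 10}  B7 = {3, 4, 10}  B8 = {1, 3, 4}
Tree: B1–B2, B2–B3, B3–B4, B4–B5, B5–B6, B6–B7, B7–B8

The largest bag has 3 vertices, giving width 2; this decomposition certifies tw(G) ≤ 2. The edges 7–2–9–5–7 form a cycle, so G is not a tree and its treewidth is at least 2. The upper and lower bounds meet at 2, so that is the treewidth.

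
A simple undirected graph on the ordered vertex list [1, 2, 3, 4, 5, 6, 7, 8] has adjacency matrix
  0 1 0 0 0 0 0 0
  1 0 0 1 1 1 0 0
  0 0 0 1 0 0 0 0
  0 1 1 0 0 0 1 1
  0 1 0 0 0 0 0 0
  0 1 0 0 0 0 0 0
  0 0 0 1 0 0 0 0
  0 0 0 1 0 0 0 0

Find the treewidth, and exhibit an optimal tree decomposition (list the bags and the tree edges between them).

Every bag has size at most 2, so the width is 2 − 1 = 1 and tw(G) ≤ 1. Since G has at least one edge (e.g. 1–2), it is not an edgeless graph, so tw(G) ≥ 1. Combining the bounds, tw(G) = 1.

Treewidth 1.
One such decomposition:
Bags: B1 = {1, 2}  B2 = {2, 4}  B3 = {3, 4}  B4 = {4, 8}  B5 = {4, 7}  B6 = {2, 5}  B7 = {2, 6}
Tree: B1–B2, B2–B3, B2–B4, B4–B5, B1–B6, B6–B7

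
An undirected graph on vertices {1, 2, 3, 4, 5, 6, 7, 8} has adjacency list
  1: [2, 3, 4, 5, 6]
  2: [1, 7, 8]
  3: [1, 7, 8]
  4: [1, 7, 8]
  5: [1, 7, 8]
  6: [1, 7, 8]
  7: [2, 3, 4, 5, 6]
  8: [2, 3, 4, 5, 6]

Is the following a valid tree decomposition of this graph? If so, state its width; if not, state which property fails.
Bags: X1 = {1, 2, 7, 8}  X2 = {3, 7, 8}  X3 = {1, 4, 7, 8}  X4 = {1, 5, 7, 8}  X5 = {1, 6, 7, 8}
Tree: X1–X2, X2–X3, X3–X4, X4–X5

No — edge (1,3) lies in no bag.

A tree decomposition must satisfy three properties: every vertex lies in some bag; for every edge, both endpoints lie together in some bag; and for every vertex, the bags containing it form a connected subtree. Here edge (1,3) lies in no bag, so the decomposition is invalid.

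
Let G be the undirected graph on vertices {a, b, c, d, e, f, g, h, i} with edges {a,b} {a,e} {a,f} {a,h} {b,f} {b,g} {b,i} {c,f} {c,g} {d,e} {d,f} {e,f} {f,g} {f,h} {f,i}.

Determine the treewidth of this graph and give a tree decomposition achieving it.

Each bag holds 3 vertices, so the decomposition has width 2, which upper-bounds the treewidth. Conversely, {d, e, f} is a clique of size 3, and the vertices of any clique must share a bag in every tree decomposition; so some bag has ≥ 3 vertices and tw(G) ≥ 2. Hence tw(G) = 2 exactly.

Treewidth 2.
One such decomposition:
Bags: B1 = {a, e, f}  B2 = {a, b, f}  B3 = {b, f, i}  B4 = {b, f, g}  B5 = {d, e, f}  B6 = {a, f, h}  B7 = {c, f, g}
Tree: B1–B2, B2–B3, B3–B4, B1–B5, B2–B6, B4–B7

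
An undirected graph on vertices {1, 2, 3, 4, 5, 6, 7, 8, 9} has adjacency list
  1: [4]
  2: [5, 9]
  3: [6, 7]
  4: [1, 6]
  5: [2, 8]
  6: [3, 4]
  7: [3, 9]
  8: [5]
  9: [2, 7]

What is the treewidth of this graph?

A width-1 tree decomposition is:
Bags: B1 = {5, 8}  B2 = {2, 5}  B3 = {2, 9}  B4 = {7, 9}  B5 = {3, 7}  B6 = {3, 6}  B7 = {4, 6}  B8 = {1, 4}
Tree: B1–B2, B2–B3, B3–B4, B4–B5, B5–B6, B6–B7, B7–B8
Every bag has size at most 2, so the width is 2 − 1 = 1 and tw(G) ≤ 1. G has an edge, so its treewidth is at least 1. Hence tw(G) = 1 exactly.

1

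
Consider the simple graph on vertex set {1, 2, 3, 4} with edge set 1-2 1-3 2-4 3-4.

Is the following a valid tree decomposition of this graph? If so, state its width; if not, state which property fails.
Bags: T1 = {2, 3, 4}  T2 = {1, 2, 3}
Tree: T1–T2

Checking the three conditions: (i) the bags cover all of {1, 2, 3, 4}; (ii) for each edge, some bag contains both endpoints; (iii) the bags containing any fixed vertex form a subtree. All hold, so the decomposition is valid with width 3 − 1 = 2.

Yes; width 2.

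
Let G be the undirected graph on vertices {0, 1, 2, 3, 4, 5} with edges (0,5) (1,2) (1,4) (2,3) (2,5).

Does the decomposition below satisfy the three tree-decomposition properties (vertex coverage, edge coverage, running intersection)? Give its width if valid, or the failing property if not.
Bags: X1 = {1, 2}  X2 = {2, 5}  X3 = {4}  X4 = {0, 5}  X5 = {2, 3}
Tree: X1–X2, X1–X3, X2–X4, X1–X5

A tree decomposition must satisfy three properties: every vertex lies in some bag; for every edge, both endpoints lie together in some bag; and for every vertex, the bags containing it form a connected subtree. Here edge (1,4) lies in no bag, so the decomposition is invalid.

No — edge (1,4) lies in no bag.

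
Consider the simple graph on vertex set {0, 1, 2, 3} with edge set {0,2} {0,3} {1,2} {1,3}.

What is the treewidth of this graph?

A width-2 tree decomposition is:
Bags: B1 = {1, 2, 3}  B2 = {0, 2, 3}
Tree: B1–B2
Every bag has size at most 3, so the width is 3 − 1 = 2 and tw(G) ≤ 2. The edges 2–1–3–0–2 form a cycle, so G is not a tree and its treewidth is at least 2. Hence tw(G) = 2 exactly.

2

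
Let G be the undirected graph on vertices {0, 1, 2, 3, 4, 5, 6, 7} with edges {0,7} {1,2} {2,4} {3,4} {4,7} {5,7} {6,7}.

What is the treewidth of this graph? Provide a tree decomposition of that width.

Treewidth 1.
One such decomposition:
Bags: B1 = {0, 7}  B2 = {4, 7}  B3 = {5, 7}  B4 = {2, 4}  B5 = {1, 2}  B6 = {6, 7}  B7 = {3, 4}
Tree: B1–B2, B2–B3, B2–B4, B4–B5, B2–B6, B4–B7

The largest bag has 2 vertices, giving width 1; this decomposition certifies tw(G) ≤ 1. Since G has at least one edge (e.g. 7–0), it is not an edgeless graph, so tw(G) ≥ 1. Hence tw(G) = 1 exactly.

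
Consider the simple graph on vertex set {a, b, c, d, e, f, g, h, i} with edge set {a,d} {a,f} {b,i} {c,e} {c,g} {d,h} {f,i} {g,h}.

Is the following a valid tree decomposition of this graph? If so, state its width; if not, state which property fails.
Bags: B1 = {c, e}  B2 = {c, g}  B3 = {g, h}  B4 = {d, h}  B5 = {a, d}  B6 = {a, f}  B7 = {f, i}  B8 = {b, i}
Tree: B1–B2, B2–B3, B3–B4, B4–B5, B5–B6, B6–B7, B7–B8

Checking the three conditions: (i) the bags cover all of {a, b, c, d, e, f, g, h, i}; (ii) for each edge, some bag contains both endpoints; (iii) the bags containing any fixed vertex form a subtree. All hold, so the decomposition is valid with width 2 − 1 = 1.

Yes; width 1.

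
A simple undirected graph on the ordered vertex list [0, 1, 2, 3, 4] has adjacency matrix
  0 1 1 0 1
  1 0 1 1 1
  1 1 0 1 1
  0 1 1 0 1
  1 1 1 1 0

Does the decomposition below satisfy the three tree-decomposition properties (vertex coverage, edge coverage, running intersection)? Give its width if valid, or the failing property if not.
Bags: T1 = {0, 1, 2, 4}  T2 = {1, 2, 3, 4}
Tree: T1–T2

Yes; width 3.

Checking the three conditions: (i) the bags cover all of {0, 1, 2, 3, 4}; (ii) for each edge, some bag contains both endpoints; (iii) the bags containing any fixed vertex form a subtree. All hold, so the decomposition is valid with width 4 − 1 = 3.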